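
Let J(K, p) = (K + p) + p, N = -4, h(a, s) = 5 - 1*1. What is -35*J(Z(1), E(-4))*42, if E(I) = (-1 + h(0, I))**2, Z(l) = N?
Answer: -20580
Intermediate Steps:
h(a, s) = 4 (h(a, s) = 5 - 1 = 4)
Z(l) = -4
E(I) = 9 (E(I) = (-1 + 4)**2 = 3**2 = 9)
J(K, p) = K + 2*p
-35*J(Z(1), E(-4))*42 = -35*(-4 + 2*9)*42 = -35*(-4 + 18)*42 = -35*14*42 = -490*42 = -20580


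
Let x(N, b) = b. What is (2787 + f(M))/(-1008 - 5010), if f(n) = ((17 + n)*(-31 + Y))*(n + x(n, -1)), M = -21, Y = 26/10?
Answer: -1439/30090 ≈ -0.047823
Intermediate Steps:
Y = 13/5 (Y = 26*(⅒) = 13/5 ≈ 2.6000)
f(n) = (-1 + n)*(-2414/5 - 142*n/5) (f(n) = ((17 + n)*(-31 + 13/5))*(n - 1) = ((17 + n)*(-142/5))*(-1 + n) = (-2414/5 - 142*n/5)*(-1 + n) = (-1 + n)*(-2414/5 - 142*n/5))
(2787 + f(M))/(-1008 - 5010) = (2787 + (2414/5 - 2272/5*(-21) - 142/5*(-21)²))/(-1008 - 5010) = (2787 + (2414/5 + 47712/5 - 142/5*441))/(-6018) = (2787 + (2414/5 + 47712/5 - 62622/5))*(-1/6018) = (2787 - 12496/5)*(-1/6018) = (1439/5)*(-1/6018) = -1439/30090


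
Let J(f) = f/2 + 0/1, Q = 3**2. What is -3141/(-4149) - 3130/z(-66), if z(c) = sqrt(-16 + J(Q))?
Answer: 349/461 + 3130*I*sqrt(46)/23 ≈ 0.75705 + 922.99*I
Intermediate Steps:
Q = 9
J(f) = f/2 (J(f) = f*(1/2) + 0*1 = f/2 + 0 = f/2)
z(c) = I*sqrt(46)/2 (z(c) = sqrt(-16 + (1/2)*9) = sqrt(-16 + 9/2) = sqrt(-23/2) = I*sqrt(46)/2)
-3141/(-4149) - 3130/z(-66) = -3141/(-4149) - 3130*(-I*sqrt(46)/23) = -3141*(-1/4149) - (-3130)*I*sqrt(46)/23 = 349/461 + 3130*I*sqrt(46)/23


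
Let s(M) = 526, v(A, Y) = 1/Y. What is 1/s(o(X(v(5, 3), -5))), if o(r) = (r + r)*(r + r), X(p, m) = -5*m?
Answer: 1/526 ≈ 0.0019011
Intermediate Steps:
o(r) = 4*r² (o(r) = (2*r)*(2*r) = 4*r²)
1/s(o(X(v(5, 3), -5))) = 1/526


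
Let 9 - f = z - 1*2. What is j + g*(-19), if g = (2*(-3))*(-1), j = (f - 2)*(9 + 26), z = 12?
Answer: -219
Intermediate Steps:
f = -1 (f = 9 - (12 - 1*2) = 9 - (12 - 2) = 9 - 1*10 = 9 - 10 = -1)
j = -105 (j = (-1 - 2)*(9 + 26) = -3*35 = -105)
g = 6 (g = -6*(-1) = 6)
j + g*(-19) = -105 + 6*(-19) = -105 - 114 = -219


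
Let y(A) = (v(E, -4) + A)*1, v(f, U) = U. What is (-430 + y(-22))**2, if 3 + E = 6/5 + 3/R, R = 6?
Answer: 207936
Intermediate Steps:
E = -13/10 (E = -3 + (6/5 + 3/6) = -3 + (6*(1/5) + 3*(1/6)) = -3 + (6/5 + 1/2) = -3 + 17/10 = -13/10 ≈ -1.3000)
y(A) = -4 + A (y(A) = (-4 + A)*1 = -4 + A)
(-430 + y(-22))**2 = (-430 + (-4 - 22))**2 = (-430 - 26)**2 = (-456)**2 = 207936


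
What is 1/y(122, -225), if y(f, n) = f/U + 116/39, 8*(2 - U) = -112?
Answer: 312/3307 ≈ 0.094345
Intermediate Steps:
U = 16 (U = 2 - ⅛*(-112) = 2 + 14 = 16)
y(f, n) = 116/39 + f/16 (y(f, n) = f/16 + 116/39 = 116/39 + f/16)
1/y(122, -225) = 1/(116/39 + (1/16)*122) = 1/(116/39 + 61/8) = 1/(3307/312) = 312/3307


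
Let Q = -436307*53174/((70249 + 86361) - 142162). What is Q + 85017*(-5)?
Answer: -14670908249/7224 ≈ -2.0309e+6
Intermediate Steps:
Q = -11600094209/7224 (Q = -436307*53174/(156610 - 142162) = -436307/(14448*(1/53174)) = -436307/7224/26587 = -436307*26587/7224 = -11600094209/7224 ≈ -1.6058e+6)
Q + 85017*(-5) = -11600094209/7224 + 85017*(-5) = -11600094209/7224 - 425085 = -14670908249/7224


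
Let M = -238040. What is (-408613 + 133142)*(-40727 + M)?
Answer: 76792224257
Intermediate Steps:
(-408613 + 133142)*(-40727 + M) = (-408613 + 133142)*(-40727 - 238040) = -275471*(-278767) = 76792224257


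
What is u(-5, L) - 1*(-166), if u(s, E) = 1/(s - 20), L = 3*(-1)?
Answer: 4149/25 ≈ 165.96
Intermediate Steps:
L = -3
u(s, E) = 1/(-20 + s)
u(-5, L) - 1*(-166) = 1/(-20 - 5) - 1*(-166) = 1/(-25) + 166 = -1/25 + 166 = 4149/25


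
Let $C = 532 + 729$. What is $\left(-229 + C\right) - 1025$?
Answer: $7$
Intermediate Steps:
$C = 1261$
$\left(-229 + C\right) - 1025 = \left(-229 + 1261\right) - 1025 = 1032 - 1025 = 7$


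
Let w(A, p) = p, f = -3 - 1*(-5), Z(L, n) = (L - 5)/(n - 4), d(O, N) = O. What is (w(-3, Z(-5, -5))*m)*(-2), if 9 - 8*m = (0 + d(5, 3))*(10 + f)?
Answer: 85/6 ≈ 14.167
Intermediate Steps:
Z(L, n) = (-5 + L)/(-4 + n)
f = 2 (f = -3 + 5 = 2)
m = -51/8 (m = 9/8 - (0 + 5)*(10 + 2)/8 = 9/8 - 5*12/8 = 9/8 - ⅛*60 = 9/8 - 15/2 = -51/8 ≈ -6.3750)
(w(-3, Z(-5, -5))*m)*(-2) = (((-5 - 5)/(-4 - 5))*(-51/8))*(-2) = ((-10/(-9))*(-51/8))*(-2) = (-⅑*(-10)*(-51/8))*(-2) = ((10/9)*(-51/8))*(-2) = -85/12*(-2) = 85/6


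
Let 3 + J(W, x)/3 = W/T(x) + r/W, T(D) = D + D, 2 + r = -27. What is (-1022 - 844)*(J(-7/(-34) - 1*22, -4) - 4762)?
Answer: 298296512403/33592 ≈ 8.8800e+6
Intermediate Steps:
r = -29 (r = -2 - 27 = -29)
T(D) = 2*D
J(W, x) = -9 - 87/W + 3*W/(2*x) (J(W, x) = -9 + 3*(W/((2*x)) - 29/W) = -9 + 3*(W*(1/(2*x)) - 29/W) = -9 + 3*(W/(2*x) - 29/W) = -9 + 3*(-29/W + W/(2*x)) = -9 + (-87/W + 3*W/(2*x)) = -9 - 87/W + 3*W/(2*x))
(-1022 - 844)*(J(-7/(-34) - 1*22, -4) - 4762) = (-1022 - 844)*((-9 - 87/(-7/(-34) - 1*22) + (3/2)*(-7/(-34) - 1*22)/(-4)) - 4762) = -1866*((-9 - 87/(-7*(-1/34) - 22) + (3/2)*(-7*(-1/34) - 22)*(-¼)) - 4762) = -1866*((-9 - 87/(7/34 - 22) + (3/2)*(7/34 - 22)*(-¼)) - 4762) = -1866*((-9 - 87/(-741/34) + (3/2)*(-741/34)*(-¼)) - 4762) = -1866*((-9 - 87*(-34/741) + 2223/272) - 4762) = -1866*((-9 + 986/247 + 2223/272) - 4762) = -1866*(212617/67184 - 4762) = -1866*(-319717591/67184) = 298296512403/33592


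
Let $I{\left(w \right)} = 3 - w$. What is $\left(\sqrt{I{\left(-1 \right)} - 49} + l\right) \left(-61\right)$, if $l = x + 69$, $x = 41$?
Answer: $-6710 - 183 i \sqrt{5} \approx -6710.0 - 409.2 i$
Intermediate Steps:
$l = 110$ ($l = 41 + 69 = 110$)
$\left(\sqrt{I{\left(-1 \right)} - 49} + l\right) \left(-61\right) = \left(\sqrt{\left(3 - -1\right) - 49} + 110\right) \left(-61\right) = \left(\sqrt{\left(3 + 1\right) - 49} + 110\right) \left(-61\right) = \left(\sqrt{4 - 49} + 110\right) \left(-61\right) = \left(\sqrt{-45} + 110\right) \left(-61\right) = \left(3 i \sqrt{5} + 110\right) \left(-61\right) = \left(110 + 3 i \sqrt{5}\right) \left(-61\right) = -6710 - 183 i \sqrt{5}$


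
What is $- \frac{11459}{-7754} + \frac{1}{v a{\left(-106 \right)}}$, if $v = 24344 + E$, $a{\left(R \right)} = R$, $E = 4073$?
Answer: $\frac{8629203741}{5839153577} \approx 1.4778$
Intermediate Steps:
$v = 28417$ ($v = 24344 + 4073 = 28417$)
$- \frac{11459}{-7754} + \frac{1}{v a{\left(-106 \right)}} = - \frac{11459}{-7754} + \frac{1}{28417 \left(-106\right)} = \left(-11459\right) \left(- \frac{1}{7754}\right) + \frac{1}{28417} \left(- \frac{1}{106}\right) = \frac{11459}{7754} - \frac{1}{3012202} = \frac{8629203741}{5839153577}$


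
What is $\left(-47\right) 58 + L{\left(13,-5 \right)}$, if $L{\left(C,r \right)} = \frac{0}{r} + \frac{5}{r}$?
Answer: $-2727$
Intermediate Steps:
$L{\left(C,r \right)} = \frac{5}{r}$ ($L{\left(C,r \right)} = 0 + \frac{5}{r} = \frac{5}{r}$)
$\left(-47\right) 58 + L{\left(13,-5 \right)} = \left(-47\right) 58 + \frac{5}{-5} = -2726 + 5 \left(- \frac{1}{5}\right) = -2726 - 1 = -2727$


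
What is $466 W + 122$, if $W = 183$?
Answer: $85400$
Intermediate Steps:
$466 W + 122 = 466 \cdot 183 + 122 = 85278 + 122 = 85400$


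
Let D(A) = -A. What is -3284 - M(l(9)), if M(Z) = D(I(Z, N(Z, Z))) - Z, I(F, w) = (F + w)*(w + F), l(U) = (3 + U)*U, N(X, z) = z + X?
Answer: 101800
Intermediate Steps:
N(X, z) = X + z
l(U) = U*(3 + U)
I(F, w) = (F + w)² (I(F, w) = (F + w)*(F + w) = (F + w)²)
M(Z) = -Z - 9*Z² (M(Z) = -(Z + (Z + Z))² - Z = -(Z + 2*Z)² - Z = -(3*Z)² - Z = -9*Z² - Z = -Z - 9*Z²)
-3284 - M(l(9)) = -3284 - 9*(3 + 9)*(-1 - 81*(3 + 9)) = -3284 - 9*12*(-1 - 81*12) = -3284 - 108*(-1 - 9*108) = -3284 - 108*(-1 - 972) = -3284 - 108*(-973) = -3284 - 1*(-105084) = -3284 + 105084 = 101800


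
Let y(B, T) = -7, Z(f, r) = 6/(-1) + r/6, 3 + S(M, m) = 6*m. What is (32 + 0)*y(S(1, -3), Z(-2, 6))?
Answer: -224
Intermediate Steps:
S(M, m) = -3 + 6*m
Z(f, r) = -6 + r/6 (Z(f, r) = 6*(-1) + r*(1/6) = -6 + r/6)
(32 + 0)*y(S(1, -3), Z(-2, 6)) = (32 + 0)*(-7) = 32*(-7) = -224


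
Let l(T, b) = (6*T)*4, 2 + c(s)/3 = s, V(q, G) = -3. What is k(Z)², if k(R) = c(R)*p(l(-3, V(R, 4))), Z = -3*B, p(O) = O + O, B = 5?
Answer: 53934336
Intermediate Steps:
c(s) = -6 + 3*s
l(T, b) = 24*T
p(O) = 2*O
Z = -15 (Z = -3*5 = -15)
k(R) = 864 - 432*R (k(R) = (-6 + 3*R)*(2*(24*(-3))) = (-6 + 3*R)*(2*(-72)) = (-6 + 3*R)*(-144) = 864 - 432*R)
k(Z)² = (864 - 432*(-15))² = (864 + 6480)² = 7344² = 53934336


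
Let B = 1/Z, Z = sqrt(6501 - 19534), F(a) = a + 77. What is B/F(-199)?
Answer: I*sqrt(13033)/1590026 ≈ 7.1799e-5*I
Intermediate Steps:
F(a) = 77 + a
Z = I*sqrt(13033) (Z = sqrt(-13033) = I*sqrt(13033) ≈ 114.16*I)
B = -I*sqrt(13033)/13033 (B = 1/(I*sqrt(13033)) = -I*sqrt(13033)/13033 ≈ -0.0087595*I)
B/F(-199) = (-I*sqrt(13033)/13033)/(77 - 199) = -I*sqrt(13033)/13033/(-122) = -I*sqrt(13033)/13033*(-1/122) = I*sqrt(13033)/1590026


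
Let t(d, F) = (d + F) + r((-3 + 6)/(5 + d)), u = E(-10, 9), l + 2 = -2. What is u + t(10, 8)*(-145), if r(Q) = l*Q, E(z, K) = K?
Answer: -2485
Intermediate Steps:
l = -4 (l = -2 - 2 = -4)
u = 9
r(Q) = -4*Q
t(d, F) = F + d - 12/(5 + d) (t(d, F) = (d + F) - 4*(-3 + 6)/(5 + d) = (F + d) - 12/(5 + d) = F + d - 12/(5 + d))
u + t(10, 8)*(-145) = 9 + ((-12 + (5 + 10)*(8 + 10))/(5 + 10))*(-145) = 9 + ((-12 + 15*18)/15)*(-145) = 9 + ((-12 + 270)/15)*(-145) = 9 + ((1/15)*258)*(-145) = 9 + (86/5)*(-145) = 9 - 2494 = -2485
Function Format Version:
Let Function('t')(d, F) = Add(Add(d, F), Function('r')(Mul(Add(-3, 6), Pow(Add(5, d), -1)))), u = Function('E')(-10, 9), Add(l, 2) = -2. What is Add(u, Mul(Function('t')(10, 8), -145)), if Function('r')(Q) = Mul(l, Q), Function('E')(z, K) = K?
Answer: -2485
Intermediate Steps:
l = -4 (l = Add(-2, -2) = -4)
u = 9
Function('r')(Q) = Mul(-4, Q)
Function('t')(d, F) = Add(F, d, Mul(-12, Pow(Add(5, d), -1))) (Function('t')(d, F) = Add(Add(d, F), Mul(-4, Mul(Add(-3, 6), Pow(Add(5, d), -1)))) = Add(Add(F, d), Mul(-4, Mul(3, Pow(Add(5, d), -1)))) = Add(Add(F, d), Mul(-12, Pow(Add(5, d), -1))) = Add(F, d, Mul(-12, Pow(Add(5, d), -1))))
Add(u, Mul(Function('t')(10, 8), -145)) = Add(9, Mul(Mul(Pow(Add(5, 10), -1), Add(-12, Mul(Add(5, 10), Add(8, 10)))), -145)) = Add(9, Mul(Mul(Pow(15, -1), Add(-12, Mul(15, 18))), -145)) = Add(9, Mul(Mul(Rational(1, 15), Add(-12, 270)), -145)) = Add(9, Mul(Mul(Rational(1, 15), 258), -145)) = Add(9, Mul(Rational(86, 5), -145)) = Add(9, -2494) = -2485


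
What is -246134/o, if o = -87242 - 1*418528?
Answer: 123067/252885 ≈ 0.48665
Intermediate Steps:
o = -505770 (o = -87242 - 418528 = -505770)
-246134/o = -246134/(-505770) = -246134*(-1/505770) = 123067/252885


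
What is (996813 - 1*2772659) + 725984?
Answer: -1049862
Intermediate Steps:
(996813 - 1*2772659) + 725984 = (996813 - 2772659) + 725984 = -1775846 + 725984 = -1049862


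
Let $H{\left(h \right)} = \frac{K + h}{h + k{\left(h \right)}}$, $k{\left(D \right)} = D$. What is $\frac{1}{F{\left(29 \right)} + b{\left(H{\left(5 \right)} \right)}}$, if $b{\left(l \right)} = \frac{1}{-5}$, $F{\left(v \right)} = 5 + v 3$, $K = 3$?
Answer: $\frac{5}{459} \approx 0.010893$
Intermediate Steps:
$F{\left(v \right)} = 5 + 3 v$
$H{\left(h \right)} = \frac{3 + h}{2 h}$ ($H{\left(h \right)} = \frac{3 + h}{h + h} = \frac{3 + h}{2 h}$)
$b{\left(l \right)} = - \frac{1}{5}$
$\frac{1}{F{\left(29 \right)} + b{\left(H{\left(5 \right)} \right)}} = \frac{1}{\left(5 + 3 \cdot 29\right) - \frac{1}{5}} = \frac{1}{\left(5 + 87\right) - \frac{1}{5}} = \frac{1}{92 - \frac{1}{5}} = \frac{1}{\frac{459}{5}} = \frac{5}{459}$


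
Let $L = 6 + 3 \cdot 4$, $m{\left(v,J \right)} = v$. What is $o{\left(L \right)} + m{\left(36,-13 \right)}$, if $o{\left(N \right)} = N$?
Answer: $54$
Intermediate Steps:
$L = 18$ ($L = 6 + 12 = 18$)
$o{\left(L \right)} + m{\left(36,-13 \right)} = 18 + 36 = 54$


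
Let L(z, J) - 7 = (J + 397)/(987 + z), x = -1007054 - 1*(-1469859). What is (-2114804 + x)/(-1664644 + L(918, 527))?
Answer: 1049019365/1057044187 ≈ 0.99241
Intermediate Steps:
x = 462805 (x = -1007054 + 1469859 = 462805)
L(z, J) = 7 + (397 + J)/(987 + z) (L(z, J) = 7 + (J + 397)/(987 + z) = 7 + (397 + J)/(987 + z))
(-2114804 + x)/(-1664644 + L(918, 527)) = (-2114804 + 462805)/(-1664644 + (7306 + 527 + 7*918)/(987 + 918)) = -1651999/(-1664644 + (7306 + 527 + 6426)/1905) = -1651999/(-1664644 + (1/1905)*14259) = -1651999/(-1664644 + 4753/635) = -1651999/(-1057044187/635) = -1651999*(-635/1057044187) = 1049019365/1057044187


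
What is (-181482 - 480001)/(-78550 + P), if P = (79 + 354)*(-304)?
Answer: 661483/210182 ≈ 3.1472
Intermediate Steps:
P = -131632 (P = 433*(-304) = -131632)
(-181482 - 480001)/(-78550 + P) = (-181482 - 480001)/(-78550 - 131632) = -661483/(-210182) = -661483*(-1/210182) = 661483/210182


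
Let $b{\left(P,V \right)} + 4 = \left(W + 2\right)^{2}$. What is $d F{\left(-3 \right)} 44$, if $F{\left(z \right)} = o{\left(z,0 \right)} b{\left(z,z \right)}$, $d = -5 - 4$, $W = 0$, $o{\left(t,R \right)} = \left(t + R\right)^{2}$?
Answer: $0$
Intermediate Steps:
$o{\left(t,R \right)} = \left(R + t\right)^{2}$
$d = -9$ ($d = -5 - 4 = -9$)
$b{\left(P,V \right)} = 0$ ($b{\left(P,V \right)} = -4 + \left(0 + 2\right)^{2} = -4 + 2^{2} = -4 + 4 = 0$)
$F{\left(z \right)} = 0$ ($F{\left(z \right)} = \left(0 + z\right)^{2} \cdot 0 = z^{2} \cdot 0 = 0$)
$d F{\left(-3 \right)} 44 = \left(-9\right) 0 \cdot 44 = 0 \cdot 44 = 0$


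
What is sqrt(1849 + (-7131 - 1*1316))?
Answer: I*sqrt(6598) ≈ 81.228*I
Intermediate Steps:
sqrt(1849 + (-7131 - 1*1316)) = sqrt(1849 + (-7131 - 1316)) = sqrt(1849 - 8447) = sqrt(-6598) = I*sqrt(6598)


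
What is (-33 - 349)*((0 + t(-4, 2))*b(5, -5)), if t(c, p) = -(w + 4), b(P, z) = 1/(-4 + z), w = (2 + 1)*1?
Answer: -2674/9 ≈ -297.11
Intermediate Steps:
w = 3 (w = 3*1 = 3)
t(c, p) = -7 (t(c, p) = -(3 + 4) = -1*7 = -7)
(-33 - 349)*((0 + t(-4, 2))*b(5, -5)) = (-33 - 349)*((0 - 7)/(-4 - 5)) = -(-2674)/(-9) = -(-2674)*(-1)/9 = -382*7/9 = -2674/9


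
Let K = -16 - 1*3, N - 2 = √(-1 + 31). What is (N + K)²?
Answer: (17 - √30)² ≈ 132.77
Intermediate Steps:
N = 2 + √30 (N = 2 + √(-1 + 31) = 2 + √30 ≈ 7.4772)
K = -19 (K = -16 - 3 = -19)
(N + K)² = ((2 + √30) - 19)² = (-17 + √30)²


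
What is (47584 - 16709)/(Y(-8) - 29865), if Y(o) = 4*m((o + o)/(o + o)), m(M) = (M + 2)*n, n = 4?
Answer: -30875/29817 ≈ -1.0355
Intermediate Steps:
m(M) = 8 + 4*M (m(M) = (M + 2)*4 = (2 + M)*4 = 8 + 4*M)
Y(o) = 48 (Y(o) = 4*(8 + 4*((o + o)/(o + o))) = 4*(8 + 4*((2*o)/((2*o)))) = 4*(8 + 4*((2*o)*(1/(2*o)))) = 4*(8 + 4*1) = 4*(8 + 4) = 4*12 = 48)
(47584 - 16709)/(Y(-8) - 29865) = (47584 - 16709)/(48 - 29865) = 30875/(-29817) = 30875*(-1/29817) = -30875/29817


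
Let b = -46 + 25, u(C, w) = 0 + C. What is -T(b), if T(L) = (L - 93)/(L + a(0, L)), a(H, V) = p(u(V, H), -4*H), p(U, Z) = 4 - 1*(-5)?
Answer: -19/2 ≈ -9.5000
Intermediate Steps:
u(C, w) = C
p(U, Z) = 9 (p(U, Z) = 4 + 5 = 9)
b = -21
a(H, V) = 9
T(L) = (-93 + L)/(9 + L) (T(L) = (L - 93)/(L + 9) = (-93 + L)/(9 + L))
-T(b) = -(-93 - 21)/(9 - 21) = -(-114)/(-12) = -(-1)*(-114)/12 = -1*19/2 = -19/2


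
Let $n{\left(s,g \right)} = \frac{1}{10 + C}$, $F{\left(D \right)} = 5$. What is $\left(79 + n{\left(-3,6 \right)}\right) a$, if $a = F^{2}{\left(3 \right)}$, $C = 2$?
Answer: $\frac{23725}{12} \approx 1977.1$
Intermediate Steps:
$n{\left(s,g \right)} = \frac{1}{12}$ ($n{\left(s,g \right)} = \frac{1}{10 + 2} = \frac{1}{12}$)
$a = 25$ ($a = 5^{2} = 25$)
$\left(79 + n{\left(-3,6 \right)}\right) a = \left(79 + \frac{1}{12}\right) 25 = \frac{949}{12} \cdot 25 = \frac{23725}{12}$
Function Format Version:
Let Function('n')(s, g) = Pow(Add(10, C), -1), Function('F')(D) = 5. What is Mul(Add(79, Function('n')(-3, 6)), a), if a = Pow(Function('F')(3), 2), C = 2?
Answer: Rational(23725, 12) ≈ 1977.1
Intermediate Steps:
Function('n')(s, g) = Rational(1, 12) (Function('n')(s, g) = Pow(Add(10, 2), -1) = Pow(12, -1) = Rational(1, 12))
a = 25 (a = Pow(5, 2) = 25)
Mul(Add(79, Function('n')(-3, 6)), a) = Mul(Add(79, Rational(1, 12)), 25) = Mul(Rational(949, 12), 25) = Rational(23725, 12)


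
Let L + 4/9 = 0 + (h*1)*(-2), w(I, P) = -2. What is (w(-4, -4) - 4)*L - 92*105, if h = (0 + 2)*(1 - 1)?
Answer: -28972/3 ≈ -9657.3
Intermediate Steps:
h = 0 (h = 2*0 = 0)
L = -4/9 (L = -4/9 + (0 + (0*1)*(-2)) = -4/9 + (0 + 0*(-2)) = -4/9 + (0 + 0) = -4/9 + 0 = -4/9 ≈ -0.44444)
(w(-4, -4) - 4)*L - 92*105 = (-2 - 4)*(-4/9) - 92*105 = -6*(-4/9) - 9660 = 8/3 - 9660 = -28972/3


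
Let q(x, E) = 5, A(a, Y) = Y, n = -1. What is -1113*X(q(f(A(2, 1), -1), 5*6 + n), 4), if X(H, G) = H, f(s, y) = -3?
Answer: -5565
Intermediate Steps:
-1113*X(q(f(A(2, 1), -1), 5*6 + n), 4) = -1113*5 = -5565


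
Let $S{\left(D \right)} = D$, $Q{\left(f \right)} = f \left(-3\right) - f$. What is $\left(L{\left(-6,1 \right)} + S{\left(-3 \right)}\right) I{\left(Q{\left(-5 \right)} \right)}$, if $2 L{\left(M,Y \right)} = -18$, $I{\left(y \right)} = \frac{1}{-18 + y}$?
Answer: $-6$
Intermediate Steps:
$Q{\left(f \right)} = - 4 f$ ($Q{\left(f \right)} = - 3 f - f = - 4 f$)
$L{\left(M,Y \right)} = -9$ ($L{\left(M,Y \right)} = \frac{1}{2} \left(-18\right) = -9$)
$\left(L{\left(-6,1 \right)} + S{\left(-3 \right)}\right) I{\left(Q{\left(-5 \right)} \right)} = \frac{-9 - 3}{-18 - -20} = - \frac{12}{-18 + 20} = - \frac{12}{2} = \left(-12\right) \frac{1}{2} = -6$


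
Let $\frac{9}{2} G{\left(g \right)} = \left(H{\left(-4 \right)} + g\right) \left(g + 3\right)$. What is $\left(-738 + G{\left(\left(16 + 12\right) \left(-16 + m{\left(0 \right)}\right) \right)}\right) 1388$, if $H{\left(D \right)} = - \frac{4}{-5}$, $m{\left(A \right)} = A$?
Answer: $\frac{543216008}{9} \approx 6.0357 \cdot 10^{7}$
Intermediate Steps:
$H{\left(D \right)} = \frac{4}{5}$ ($H{\left(D \right)} = \left(-4\right) \left(- \frac{1}{5}\right) = \frac{4}{5}$)
$G{\left(g \right)} = \frac{2 \left(3 + g\right) \left(\frac{4}{5} + g\right)}{9}$ ($G{\left(g \right)} = \frac{2 \left(\frac{4}{5} + g\right) \left(g + 3\right)}{9} = \frac{2 \left(\frac{4}{5} + g\right) \left(3 + g\right)}{9} = \frac{2 \left(3 + g\right) \left(\frac{4}{5} + g\right)}{9}$)
$\left(-738 + G{\left(\left(16 + 12\right) \left(-16 + m{\left(0 \right)}\right) \right)}\right) 1388 = \left(-738 + \left(\frac{8}{15} + \frac{2 \left(\left(16 + 12\right) \left(-16 + 0\right)\right)^{2}}{9} + \frac{38 \left(16 + 12\right) \left(-16 + 0\right)}{45}\right)\right) 1388 = \left(-738 + \left(\frac{8}{15} + \frac{2 \left(28 \left(-16\right)\right)^{2}}{9} + \frac{38 \cdot 28 \left(-16\right)}{45}\right)\right) 1388 = \left(-738 + \left(\frac{8}{15} + \frac{2 \left(-448\right)^{2}}{9} + \frac{38}{45} \left(-448\right)\right)\right) 1388 = \left(-738 + \left(\frac{8}{15} + \frac{2}{9} \cdot 200704 - \frac{17024}{45}\right)\right) 1388 = \left(-738 + \left(\frac{8}{15} + \frac{401408}{9} - \frac{17024}{45}\right)\right) 1388 = \left(-738 + \frac{398008}{9}\right) 1388 = \frac{391366}{9} \cdot 1388 = \frac{543216008}{9}$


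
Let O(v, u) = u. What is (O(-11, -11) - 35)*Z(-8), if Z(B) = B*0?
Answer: 0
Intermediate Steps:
Z(B) = 0
(O(-11, -11) - 35)*Z(-8) = (-11 - 35)*0 = -46*0 = 0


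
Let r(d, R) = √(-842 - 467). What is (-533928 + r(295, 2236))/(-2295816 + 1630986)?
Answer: 88988/110805 - I*√1309/664830 ≈ 0.8031 - 5.442e-5*I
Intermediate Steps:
r(d, R) = I*√1309 (r(d, R) = √(-1309) = I*√1309)
(-533928 + r(295, 2236))/(-2295816 + 1630986) = (-533928 + I*√1309)/(-2295816 + 1630986) = (-533928 + I*√1309)/(-664830) = (-533928 + I*√1309)*(-1/664830) = 88988/110805 - I*√1309/664830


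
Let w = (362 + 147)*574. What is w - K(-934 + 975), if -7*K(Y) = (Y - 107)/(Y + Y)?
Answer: 83851609/287 ≈ 2.9217e+5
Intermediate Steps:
w = 292166 (w = 509*574 = 292166)
K(Y) = -(-107 + Y)/(14*Y) (K(Y) = -(Y - 107)/(7*(Y + Y)) = -(-107 + Y)/(7*(2*Y)) = -(-107 + Y)*1/(2*Y)/7 = -(-107 + Y)/(14*Y))
w - K(-934 + 975) = 292166 - (107 - (-934 + 975))/(14*(-934 + 975)) = 292166 - (107 - 1*41)/(14*41) = 292166 - (107 - 41)/(14*41) = 292166 - 66/(14*41) = 292166 - 1*33/287 = 292166 - 33/287 = 83851609/287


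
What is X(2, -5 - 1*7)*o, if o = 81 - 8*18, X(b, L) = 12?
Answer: -756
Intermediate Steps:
o = -63 (o = 81 - 144 = -63)
X(2, -5 - 1*7)*o = 12*(-63) = -756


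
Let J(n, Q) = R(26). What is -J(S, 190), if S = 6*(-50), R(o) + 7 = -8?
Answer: 15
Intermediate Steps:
R(o) = -15 (R(o) = -7 - 8 = -15)
S = -300
J(n, Q) = -15
-J(S, 190) = -1*(-15) = 15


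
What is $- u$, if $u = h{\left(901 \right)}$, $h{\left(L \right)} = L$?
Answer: $-901$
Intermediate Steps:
$u = 901$
$- u = \left(-1\right) 901 = -901$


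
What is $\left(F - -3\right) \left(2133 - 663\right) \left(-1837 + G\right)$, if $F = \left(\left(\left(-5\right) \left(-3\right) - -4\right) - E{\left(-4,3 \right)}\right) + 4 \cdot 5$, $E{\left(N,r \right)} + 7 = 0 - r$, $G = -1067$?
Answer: $-221981760$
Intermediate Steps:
$E{\left(N,r \right)} = -7 - r$ ($E{\left(N,r \right)} = -7 + \left(0 - r\right) = -7 - r$)
$F = 49$ ($F = \left(\left(\left(-5\right) \left(-3\right) - -4\right) - \left(-7 - 3\right)\right) + 4 \cdot 5 = \left(\left(15 + 4\right) - \left(-7 - 3\right)\right) + 20 = \left(19 - -10\right) + 20 = \left(19 + 10\right) + 20 = 29 + 20 = 49$)
$\left(F - -3\right) \left(2133 - 663\right) \left(-1837 + G\right) = \left(49 - -3\right) \left(2133 - 663\right) \left(-1837 - 1067\right) = \left(49 + 3\right) 1470 \left(-2904\right) = 52 \left(-4268880\right) = -221981760$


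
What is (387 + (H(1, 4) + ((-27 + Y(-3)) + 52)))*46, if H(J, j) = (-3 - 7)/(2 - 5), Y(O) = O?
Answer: 56902/3 ≈ 18967.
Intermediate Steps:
H(J, j) = 10/3 (H(J, j) = -10/(-3) = -10*(-⅓) = 10/3)
(387 + (H(1, 4) + ((-27 + Y(-3)) + 52)))*46 = (387 + (10/3 + ((-27 - 3) + 52)))*46 = (387 + (10/3 + (-30 + 52)))*46 = (387 + (10/3 + 22))*46 = (387 + 76/3)*46 = (1237/3)*46 = 56902/3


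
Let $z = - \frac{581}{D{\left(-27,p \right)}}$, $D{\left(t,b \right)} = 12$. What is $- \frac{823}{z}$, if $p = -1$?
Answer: $\frac{9876}{581} \approx 16.998$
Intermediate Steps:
$z = - \frac{581}{12} \approx -48.417$
$- \frac{823}{z} = - \frac{823}{- \frac{581}{12}} = \left(-823\right) \left(- \frac{12}{581}\right) = \frac{9876}{581}$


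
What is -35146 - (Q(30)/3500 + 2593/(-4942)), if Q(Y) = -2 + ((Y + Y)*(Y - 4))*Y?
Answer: -10859688611/308875 ≈ -35159.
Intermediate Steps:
Q(Y) = -2 + 2*Y²*(-4 + Y) (Q(Y) = -2 + ((2*Y)*(-4 + Y))*Y = -2 + (2*Y*(-4 + Y))*Y = -2 + 2*Y²*(-4 + Y))
-35146 - (Q(30)/3500 + 2593/(-4942)) = -35146 - ((-2 - 8*30² + 2*30³)/3500 + 2593/(-4942)) = -35146 - ((-2 - 8*900 + 2*27000)*(1/3500) + 2593*(-1/4942)) = -35146 - ((-2 - 7200 + 54000)*(1/3500) - 2593/4942) = -35146 - (46798*(1/3500) - 2593/4942) = -35146 - (23399/1750 - 2593/4942) = -35146 - 1*3967861/308875 = -35146 - 3967861/308875 = -10859688611/308875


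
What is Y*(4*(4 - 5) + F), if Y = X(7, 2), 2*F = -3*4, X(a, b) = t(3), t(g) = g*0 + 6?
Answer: -60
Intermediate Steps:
t(g) = 6 (t(g) = 0 + 6 = 6)
X(a, b) = 6
F = -6 (F = (-3*4)/2 = (1/2)*(-12) = -6)
Y = 6
Y*(4*(4 - 5) + F) = 6*(4*(4 - 5) - 6) = 6*(4*(-1) - 6) = 6*(-4 - 6) = 6*(-10) = -60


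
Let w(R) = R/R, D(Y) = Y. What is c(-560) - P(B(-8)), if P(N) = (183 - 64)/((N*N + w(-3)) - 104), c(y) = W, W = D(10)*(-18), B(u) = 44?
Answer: -330059/1833 ≈ -180.06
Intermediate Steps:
w(R) = 1
W = -180 (W = 10*(-18) = -180)
c(y) = -180
P(N) = 119/(-103 + N²) (P(N) = (183 - 64)/((N*N + 1) - 104) = 119/((N² + 1) - 104) = 119/((1 + N²) - 104) = 119/(-103 + N²))
c(-560) - P(B(-8)) = -180 - 119/(-103 + 44²) = -180 - 119/(-103 + 1936) = -180 - 119/1833 = -330059/1833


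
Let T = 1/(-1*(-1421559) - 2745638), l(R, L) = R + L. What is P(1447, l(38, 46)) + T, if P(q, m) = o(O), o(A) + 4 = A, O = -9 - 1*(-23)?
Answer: 13240789/1324079 ≈ 10.000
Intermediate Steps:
O = 14 (O = -9 + 23 = 14)
o(A) = -4 + A
l(R, L) = L + R
P(q, m) = 10 (P(q, m) = -4 + 14 = 10)
T = -1/1324079 (T = 1/(1421559 - 2745638) = 1/(-1324079) = -1/1324079 ≈ -7.5524e-7)
P(1447, l(38, 46)) + T = 10 - 1/1324079 = 13240789/1324079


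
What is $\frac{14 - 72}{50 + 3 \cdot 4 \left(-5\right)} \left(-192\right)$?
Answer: $- \frac{5568}{5} \approx -1113.6$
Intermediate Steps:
$\frac{14 - 72}{50 + 3 \cdot 4 \left(-5\right)} \left(-192\right) = \frac{14 - 72}{50 + 12 \left(-5\right)} \left(-192\right) = - \frac{58}{50 - 60} \left(-192\right) = - \frac{58}{-10} \left(-192\right) = \left(-58\right) \left(- \frac{1}{10}\right) \left(-192\right) = \frac{29}{5} \left(-192\right) = - \frac{5568}{5}$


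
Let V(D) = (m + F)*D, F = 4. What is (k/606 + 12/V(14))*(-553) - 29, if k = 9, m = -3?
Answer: -103265/202 ≈ -511.21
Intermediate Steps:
V(D) = D (V(D) = (-3 + 4)*D = 1*D = D)
(k/606 + 12/V(14))*(-553) - 29 = (9/606 + 12/14)*(-553) - 29 = (9*(1/606) + 12*(1/14))*(-553) - 29 = (3/202 + 6/7)*(-553) - 29 = (1233/1414)*(-553) - 29 = -97407/202 - 29 = -103265/202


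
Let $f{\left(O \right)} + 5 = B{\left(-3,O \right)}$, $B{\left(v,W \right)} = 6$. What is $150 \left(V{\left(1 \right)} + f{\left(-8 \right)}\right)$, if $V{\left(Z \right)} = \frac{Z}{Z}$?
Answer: $300$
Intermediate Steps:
$f{\left(O \right)} = 1$ ($f{\left(O \right)} = -5 + 6 = 1$)
$V{\left(Z \right)} = 1$
$150 \left(V{\left(1 \right)} + f{\left(-8 \right)}\right) = 150 \left(1 + 1\right) = 150 \cdot 2 = 300$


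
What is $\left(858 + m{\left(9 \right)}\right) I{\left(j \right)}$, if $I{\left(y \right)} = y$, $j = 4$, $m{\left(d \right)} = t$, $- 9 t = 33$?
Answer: $\frac{10252}{3} \approx 3417.3$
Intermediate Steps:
$t = - \frac{11}{3}$ ($t = \left(- \frac{1}{9}\right) 33 = - \frac{11}{3} \approx -3.6667$)
$m{\left(d \right)} = - \frac{11}{3}$
$\left(858 + m{\left(9 \right)}\right) I{\left(j \right)} = \left(858 - \frac{11}{3}\right) 4 = \frac{2563}{3} \cdot 4 = \frac{10252}{3}$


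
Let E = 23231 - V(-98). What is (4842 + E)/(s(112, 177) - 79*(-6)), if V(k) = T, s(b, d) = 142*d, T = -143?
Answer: 3527/3201 ≈ 1.1018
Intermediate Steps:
V(k) = -143
E = 23374 (E = 23231 - 1*(-143) = 23231 + 143 = 23374)
(4842 + E)/(s(112, 177) - 79*(-6)) = (4842 + 23374)/(142*177 - 79*(-6)) = 28216/(25134 + 474) = 28216/25608 = 28216*(1/25608) = 3527/3201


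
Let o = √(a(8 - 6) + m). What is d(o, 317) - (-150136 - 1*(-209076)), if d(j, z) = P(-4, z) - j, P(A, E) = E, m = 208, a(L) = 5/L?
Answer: -58623 - √842/2 ≈ -58638.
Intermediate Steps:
o = √842/2 (o = √(5/(8 - 6) + 208) = √(5/2 + 208) = √(421/2) = √842/2 ≈ 14.509)
d(j, z) = z - j
d(o, 317) - (-150136 - 1*(-209076)) = (317 - √842/2) - (-150136 - 1*(-209076)) = (317 - √842/2) - (-150136 + 209076) = (317 - √842/2) - 1*58940 = (317 - √842/2) - 58940 = -58623 - √842/2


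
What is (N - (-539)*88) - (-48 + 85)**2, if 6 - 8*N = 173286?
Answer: 24403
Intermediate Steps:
N = -21660 (N = 3/4 - 1/8*173286 = 3/4 - 86643/4 = -21660)
(N - (-539)*88) - (-48 + 85)**2 = (-21660 - (-539)*88) - (-48 + 85)**2 = (-21660 - 1*(-47432)) - 1*37**2 = (-21660 + 47432) - 1*1369 = 25772 - 1369 = 24403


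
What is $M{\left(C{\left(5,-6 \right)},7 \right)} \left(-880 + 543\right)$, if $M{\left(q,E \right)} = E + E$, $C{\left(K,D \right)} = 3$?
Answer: $-4718$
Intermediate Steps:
$M{\left(q,E \right)} = 2 E$
$M{\left(C{\left(5,-6 \right)},7 \right)} \left(-880 + 543\right) = 2 \cdot 7 \left(-880 + 543\right) = 14 \left(-337\right) = -4718$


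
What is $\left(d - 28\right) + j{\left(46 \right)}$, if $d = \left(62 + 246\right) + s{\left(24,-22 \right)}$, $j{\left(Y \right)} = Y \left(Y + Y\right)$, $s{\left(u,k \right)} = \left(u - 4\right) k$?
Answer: $4072$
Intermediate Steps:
$s{\left(u,k \right)} = k \left(-4 + u\right)$ ($s{\left(u,k \right)} = \left(-4 + u\right) k = k \left(-4 + u\right)$)
$j{\left(Y \right)} = 2 Y^{2}$ ($j{\left(Y \right)} = Y 2 Y = 2 Y^{2}$)
$d = -132$ ($d = \left(62 + 246\right) - 22 \left(-4 + 24\right) = 308 - 440 = -132$)
$\left(d - 28\right) + j{\left(46 \right)} = \left(-132 - 28\right) + 2 \cdot 46^{2} = -160 + 2 \cdot 2116 = -160 + 4232 = 4072$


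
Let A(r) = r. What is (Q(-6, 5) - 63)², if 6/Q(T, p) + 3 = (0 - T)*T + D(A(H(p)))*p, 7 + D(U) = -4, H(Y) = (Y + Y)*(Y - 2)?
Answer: 8785296/2209 ≈ 3977.0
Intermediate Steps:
H(Y) = 2*Y*(-2 + Y) (H(Y) = (2*Y)*(-2 + Y) = 2*Y*(-2 + Y))
D(U) = -11 (D(U) = -7 - 4 = -11)
Q(T, p) = 6/(-3 - T² - 11*p) (Q(T, p) = 6/(-3 + ((0 - T)*T - 11*p)) = 6/(-3 + ((-T)*T - 11*p)) = 6/(-3 + (-T² - 11*p)) = 6/(-3 - T² - 11*p))
(Q(-6, 5) - 63)² = (-6/(3 + (-6)² + 11*5) - 63)² = (-6/(3 + 36 + 55) - 63)² = (-6/94 - 63)² = (-6*1/94 - 63)² = (-3/47 - 63)² = (-2964/47)² = 8785296/2209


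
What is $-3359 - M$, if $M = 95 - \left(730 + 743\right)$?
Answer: $-1981$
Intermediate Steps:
$M = -1378$ ($M = 95 - 1473 = -1378$)
$-3359 - M = -3359 - -1378 = -3359 + 1378 = -1981$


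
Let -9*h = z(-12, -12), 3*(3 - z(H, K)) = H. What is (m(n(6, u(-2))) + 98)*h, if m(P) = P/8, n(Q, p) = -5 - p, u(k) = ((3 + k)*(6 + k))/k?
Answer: -5467/72 ≈ -75.931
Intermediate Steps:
z(H, K) = 3 - H/3
h = -7/9 (h = -(3 - ⅓*(-12))/9 = -(3 + 4)/9 = -⅑*7 = -7/9 ≈ -0.77778)
u(k) = (3 + k)*(6 + k)/k
m(P) = P/8 (m(P) = P*(⅛) = P/8)
(m(n(6, u(-2))) + 98)*h = ((-5 - (9 - 2 + 18/(-2)))/8 + 98)*(-7/9) = ((-5 - (9 - 2 + 18*(-½)))/8 + 98)*(-7/9) = ((-5 - (9 - 2 - 9))/8 + 98)*(-7/9) = ((-5 - 1*(-2))/8 + 98)*(-7/9) = ((-5 + 2)/8 + 98)*(-7/9) = ((⅛)*(-3) + 98)*(-7/9) = (-3/8 + 98)*(-7/9) = (781/8)*(-7/9) = -5467/72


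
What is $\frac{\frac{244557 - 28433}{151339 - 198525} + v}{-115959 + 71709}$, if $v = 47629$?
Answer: $- \frac{224720587}{208798050} \approx -1.0763$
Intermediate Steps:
$\frac{\frac{244557 - 28433}{151339 - 198525} + v}{-115959 + 71709} = \frac{\frac{244557 - 28433}{151339 - 198525} + 47629}{-115959 + 71709} = \frac{\frac{216124}{-47186} + 47629}{-44250} = \left(216124 \left(- \frac{1}{47186}\right) + 47629\right) \left(- \frac{1}{44250}\right) = \left(- \frac{108062}{23593} + 47629\right) \left(- \frac{1}{44250}\right) = \frac{1123602935}{23593} \left(- \frac{1}{44250}\right) = - \frac{224720587}{208798050}$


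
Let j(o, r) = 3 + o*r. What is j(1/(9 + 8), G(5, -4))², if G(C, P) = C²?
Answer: 5776/289 ≈ 19.986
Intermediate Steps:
j(1/(9 + 8), G(5, -4))² = (3 + 5²/(9 + 8))² = (3 + 25/17)² = (76/17)² = 5776/289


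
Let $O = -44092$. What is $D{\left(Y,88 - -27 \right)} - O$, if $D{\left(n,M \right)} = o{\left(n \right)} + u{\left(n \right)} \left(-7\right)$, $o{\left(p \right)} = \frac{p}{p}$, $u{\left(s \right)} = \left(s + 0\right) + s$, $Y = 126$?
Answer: $42329$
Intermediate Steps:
$u{\left(s \right)} = 2 s$ ($u{\left(s \right)} = s + s = 2 s$)
$o{\left(p \right)} = 1$
$D{\left(n,M \right)} = 1 - 14 n$ ($D{\left(n,M \right)} = 1 + 2 n \left(-7\right) = 1 - 14 n$)
$D{\left(Y,88 - -27 \right)} - O = \left(1 - 1764\right) - -44092 = \left(1 - 1764\right) + 44092 = -1763 + 44092 = 42329$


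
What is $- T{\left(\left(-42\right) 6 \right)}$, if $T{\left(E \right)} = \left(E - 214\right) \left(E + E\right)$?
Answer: $-234864$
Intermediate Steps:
$T{\left(E \right)} = 2 E \left(-214 + E\right)$ ($T{\left(E \right)} = \left(-214 + E\right) 2 E = 2 E \left(-214 + E\right)$)
$- T{\left(\left(-42\right) 6 \right)} = - 2 \left(\left(-42\right) 6\right) \left(-214 - 252\right) = - 2 \left(-252\right) \left(-214 - 252\right) = - 2 \left(-252\right) \left(-466\right) = \left(-1\right) 234864 = -234864$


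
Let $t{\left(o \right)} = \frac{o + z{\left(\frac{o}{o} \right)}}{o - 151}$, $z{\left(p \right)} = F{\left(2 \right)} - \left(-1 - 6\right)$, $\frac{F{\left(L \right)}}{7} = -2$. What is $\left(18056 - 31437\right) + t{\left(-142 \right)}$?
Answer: $- \frac{3920484}{293} \approx -13380.0$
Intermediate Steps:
$F{\left(L \right)} = -14$ ($F{\left(L \right)} = 7 \left(-2\right) = -14$)
$z{\left(p \right)} = -7$ ($z{\left(p \right)} = -14 - \left(-1 - 6\right) = -14 - -7 = -14 + 7 = -7$)
$t{\left(o \right)} = \frac{-7 + o}{-151 + o}$ ($t{\left(o \right)} = \frac{o - 7}{o - 151} = \frac{-7 + o}{-151 + o}$)
$\left(18056 - 31437\right) + t{\left(-142 \right)} = \left(18056 - 31437\right) + \frac{-7 - 142}{-151 - 142} = -13381 + \frac{1}{-293} \left(-149\right) = -13381 - - \frac{149}{293} = -13381 + \frac{149}{293} = - \frac{3920484}{293}$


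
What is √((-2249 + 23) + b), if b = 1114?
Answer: 2*I*√278 ≈ 33.347*I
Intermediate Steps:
√((-2249 + 23) + b) = √((-2249 + 23) + 1114) = √(-2226 + 1114) = √(-1112) = 2*I*√278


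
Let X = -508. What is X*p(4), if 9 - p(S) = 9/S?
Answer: -3429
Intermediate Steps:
p(S) = 9 - 9/S
X*p(4) = -508*(9 - 9/4) = -508*27/4 = -3429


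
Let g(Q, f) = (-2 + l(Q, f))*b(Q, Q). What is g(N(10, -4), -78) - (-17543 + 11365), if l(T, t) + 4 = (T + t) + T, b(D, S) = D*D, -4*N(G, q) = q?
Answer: 6096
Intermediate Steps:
N(G, q) = -q/4
b(D, S) = D**2
l(T, t) = -4 + t + 2*T (l(T, t) = -4 + ((T + t) + T) = -4 + (t + 2*T) = -4 + t + 2*T)
g(Q, f) = Q**2*(-6 + f + 2*Q) (g(Q, f) = (-2 + (-4 + f + 2*Q))*Q**2 = (-6 + f + 2*Q)*Q**2 = Q**2*(-6 + f + 2*Q))
g(N(10, -4), -78) - (-17543 + 11365) = (-1/4*(-4))**2*(-6 - 78 + 2*(-1/4*(-4))) - (-17543 + 11365) = 1**2*(-6 - 78 + 2*1) - 1*(-6178) = 1*(-6 - 78 + 2) + 6178 = 1*(-82) + 6178 = -82 + 6178 = 6096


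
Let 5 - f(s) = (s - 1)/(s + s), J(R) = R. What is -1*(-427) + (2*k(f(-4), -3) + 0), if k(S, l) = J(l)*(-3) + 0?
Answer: 445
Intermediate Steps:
f(s) = 5 - (-1 + s)/(2*s) (f(s) = 5 - (s - 1)/(s + s) = 5 - (-1 + s)/(2*s))
k(S, l) = -3*l (k(S, l) = l*(-3) + 0 = -3*l + 0 = -3*l)
-1*(-427) + (2*k(f(-4), -3) + 0) = -1*(-427) + (2*(-3*(-3)) + 0) = 427 + (2*9 + 0) = 427 + (18 + 0) = 427 + 18 = 445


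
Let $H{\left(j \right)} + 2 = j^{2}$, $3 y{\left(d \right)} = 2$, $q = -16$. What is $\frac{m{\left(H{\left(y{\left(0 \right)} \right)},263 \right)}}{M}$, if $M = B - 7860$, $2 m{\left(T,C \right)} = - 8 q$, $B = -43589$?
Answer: $- \frac{64}{51449} \approx -0.001244$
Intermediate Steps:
$y{\left(d \right)} = \frac{2}{3}$ ($y{\left(d \right)} = \frac{1}{3} \cdot 2 = \frac{2}{3}$)
$H{\left(j \right)} = -2 + j^{2}$
$m{\left(T,C \right)} = 64$ ($m{\left(T,C \right)} = \frac{\left(-8\right) \left(-16\right)}{2} = \frac{1}{2} \cdot 128 = 64$)
$M = -51449$ ($M = -43589 - 7860 = -51449$)
$\frac{m{\left(H{\left(y{\left(0 \right)} \right)},263 \right)}}{M} = \frac{64}{-51449} = 64 \left(- \frac{1}{51449}\right) = - \frac{64}{51449}$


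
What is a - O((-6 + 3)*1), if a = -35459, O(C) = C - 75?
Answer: -35381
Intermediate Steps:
O(C) = -75 + C
a - O((-6 + 3)*1) = -35459 - (-75 + (-6 + 3)*1) = -35459 - (-75 - 3*1) = -35459 - (-75 - 3) = -35459 - 1*(-78) = -35459 + 78 = -35381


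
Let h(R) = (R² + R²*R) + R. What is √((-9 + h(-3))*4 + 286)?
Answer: √166 ≈ 12.884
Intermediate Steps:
h(R) = R + R² + R³ (h(R) = (R² + R³) + R = R + R² + R³)
√((-9 + h(-3))*4 + 286) = √((-9 - 3*(1 - 3 + (-3)²))*4 + 286) = √((-9 - 3*(1 - 3 + 9))*4 + 286) = √((-9 - 3*7)*4 + 286) = √((-9 - 21)*4 + 286) = √(-30*4 + 286) = √(-120 + 286) = √166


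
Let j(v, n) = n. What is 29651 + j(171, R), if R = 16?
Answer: 29667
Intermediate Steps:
29651 + j(171, R) = 29651 + 16 = 29667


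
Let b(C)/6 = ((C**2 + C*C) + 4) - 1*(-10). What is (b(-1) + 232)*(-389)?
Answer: -127592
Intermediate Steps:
b(C) = 84 + 12*C**2 (b(C) = 6*(((C**2 + C*C) + 4) - 1*(-10)) = 6*(((C**2 + C**2) + 4) + 10) = 6*((2*C**2 + 4) + 10) = 6*((4 + 2*C**2) + 10) = 6*(14 + 2*C**2) = 84 + 12*C**2)
(b(-1) + 232)*(-389) = ((84 + 12*(-1)**2) + 232)*(-389) = ((84 + 12*1) + 232)*(-389) = ((84 + 12) + 232)*(-389) = (96 + 232)*(-389) = 328*(-389) = -127592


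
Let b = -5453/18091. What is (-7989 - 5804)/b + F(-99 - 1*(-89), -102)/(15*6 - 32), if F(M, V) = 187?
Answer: 14473711165/316274 ≈ 45763.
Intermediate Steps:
b = -5453/18091 (b = -5453*1/18091 = -5453/18091 ≈ -0.30142)
(-7989 - 5804)/b + F(-99 - 1*(-89), -102)/(15*6 - 32) = (-7989 - 5804)/(-5453/18091) + 187/(15*6 - 32) = -13793*(-18091/5453) + 187/(90 - 32) = 249529163/5453 + 187/58 = 14473711165/316274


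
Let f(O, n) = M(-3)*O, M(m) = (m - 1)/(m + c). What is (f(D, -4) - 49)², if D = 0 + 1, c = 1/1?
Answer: 2209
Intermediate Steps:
c = 1
D = 1
M(m) = (-1 + m)/(1 + m) (M(m) = (m - 1)/(m + 1) = (-1 + m)/(1 + m))
f(O, n) = 2*O (f(O, n) = ((-1 - 3)/(1 - 3))*O = (-4/(-2))*O = (-½*(-4))*O = 2*O)
(f(D, -4) - 49)² = (2*1 - 49)² = (2 - 49)² = (-47)² = 2209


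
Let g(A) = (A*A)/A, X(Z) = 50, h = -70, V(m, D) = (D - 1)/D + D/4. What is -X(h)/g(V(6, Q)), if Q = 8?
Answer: -400/23 ≈ -17.391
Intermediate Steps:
V(m, D) = D/4 + (-1 + D)/D (V(m, D) = (-1 + D)/D + D*(¼) = (-1 + D)/D + D/4 = D/4 + (-1 + D)/D)
g(A) = A (g(A) = A²/A = A)
-X(h)/g(V(6, Q)) = -50/(1 - 1/8 + (¼)*8) = -50/(1 - 1*⅛ + 2) = -50/(1 - ⅛ + 2) = -50/23/8 = -50*8/23 = -1*400/23 = -400/23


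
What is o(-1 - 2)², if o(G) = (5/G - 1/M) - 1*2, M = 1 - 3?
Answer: 361/36 ≈ 10.028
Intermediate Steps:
M = -2
o(G) = -3/2 + 5/G (o(G) = (5/G - 1/(-2)) - 1*2 = (5/G - 1*(-½)) - 2 = (5/G + ½) - 2 = (½ + 5/G) - 2 = -3/2 + 5/G)
o(-1 - 2)² = (-3/2 + 5/(-1 - 2))² = (-3/2 + 5/(-3))² = (-3/2 + 5*(-⅓))² = (-3/2 - 5/3)² = (-19/6)² = 361/36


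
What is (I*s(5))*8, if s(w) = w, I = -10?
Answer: -400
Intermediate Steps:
(I*s(5))*8 = -10*5*8 = -50*8 = -400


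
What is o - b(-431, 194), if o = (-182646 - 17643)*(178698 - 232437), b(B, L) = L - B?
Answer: 10763329946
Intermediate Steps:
o = 10763330571 (o = -200289*(-53739) = 10763330571)
o - b(-431, 194) = 10763330571 - (194 - 1*(-431)) = 10763330571 - (194 + 431) = 10763330571 - 1*625 = 10763330571 - 625 = 10763329946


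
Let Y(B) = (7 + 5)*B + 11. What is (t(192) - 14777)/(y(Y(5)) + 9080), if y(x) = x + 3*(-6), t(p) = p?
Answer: -14585/9133 ≈ -1.5970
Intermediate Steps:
Y(B) = 11 + 12*B (Y(B) = 12*B + 11 = 11 + 12*B)
y(x) = -18 + x (y(x) = x - 18 = -18 + x)
(t(192) - 14777)/(y(Y(5)) + 9080) = (192 - 14777)/((-18 + (11 + 12*5)) + 9080) = -14585/((-18 + (11 + 60)) + 9080) = -14585/((-18 + 71) + 9080) = -14585/(53 + 9080) = -14585/9133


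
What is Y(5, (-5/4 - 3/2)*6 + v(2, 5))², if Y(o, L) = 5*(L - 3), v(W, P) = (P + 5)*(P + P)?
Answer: 648025/4 ≈ 1.6201e+5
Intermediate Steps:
v(W, P) = 2*P*(5 + P) (v(W, P) = (5 + P)*(2*P) = 2*P*(5 + P))
Y(o, L) = -15 + 5*L (Y(o, L) = 5*(-3 + L) = -15 + 5*L)
Y(5, (-5/4 - 3/2)*6 + v(2, 5))² = (-15 + 5*((-5/4 - 3/2)*6 + 2*5*(5 + 5)))² = (-15 + 5*((-5*¼ - 3*½)*6 + 2*5*10))² = (-15 + 5*((-5/4 - 3/2)*6 + 100))² = (-15 + 5*(-11/4*6 + 100))² = (-15 + 5*(-33/2 + 100))² = (-15 + 5*(167/2))² = (-15 + 835/2)² = (805/2)² = 648025/4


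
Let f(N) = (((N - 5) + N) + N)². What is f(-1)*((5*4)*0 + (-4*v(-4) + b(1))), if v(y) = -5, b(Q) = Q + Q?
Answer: 1408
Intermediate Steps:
b(Q) = 2*Q
f(N) = (-5 + 3*N)² (f(N) = (((-5 + N) + N) + N)² = ((-5 + 2*N) + N)² = (-5 + 3*N)²)
f(-1)*((5*4)*0 + (-4*v(-4) + b(1))) = (-5 + 3*(-1))²*((5*4)*0 + (-4*(-5) + 2*1)) = (-5 - 3)²*(20*0 + (20 + 2)) = (-8)²*(0 + 22) = 64*22 = 1408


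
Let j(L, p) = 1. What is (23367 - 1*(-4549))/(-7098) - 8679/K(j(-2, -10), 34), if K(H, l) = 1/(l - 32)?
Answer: -8802500/507 ≈ -17362.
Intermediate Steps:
K(H, l) = 1/(-32 + l)
(23367 - 1*(-4549))/(-7098) - 8679/K(j(-2, -10), 34) = (23367 - 1*(-4549))/(-7098) - 8679/(1/(-32 + 34)) = (23367 + 4549)*(-1/7098) - 8679/(1/2) = 27916*(-1/7098) - 8679/1/2 = -1994/507 - 8679*2 = -1994/507 - 17358 = -8802500/507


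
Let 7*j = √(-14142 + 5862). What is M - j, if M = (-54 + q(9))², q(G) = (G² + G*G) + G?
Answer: 13689 - 6*I*√230/7 ≈ 13689.0 - 12.999*I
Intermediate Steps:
q(G) = G + 2*G² (q(G) = (G² + G²) + G = 2*G² + G = G + 2*G²)
M = 13689 (M = (-54 + 9*(1 + 2*9))² = (-54 + 9*(1 + 18))² = (-54 + 9*19)² = (-54 + 171)² = 117² = 13689)
j = 6*I*√230/7 (j = √(-14142 + 5862)/7 = √(-8280)/7 = (6*I*√230)/7 = 6*I*√230/7 ≈ 12.999*I)
M - j = 13689 - 6*I*√230/7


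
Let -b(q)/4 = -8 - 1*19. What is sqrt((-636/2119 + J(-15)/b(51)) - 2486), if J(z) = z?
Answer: I*sqrt(401922416285)/12714 ≈ 49.864*I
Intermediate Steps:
b(q) = 108 (b(q) = -4*(-8 - 1*19) = -4*(-8 - 19) = -4*(-27) = 108)
sqrt((-636/2119 + J(-15)/b(51)) - 2486) = sqrt((-636/2119 - 15/108) - 2486) = sqrt((-636*1/2119 - 15*1/108) - 2486) = sqrt((-636/2119 - 5/36) - 2486) = sqrt(-33491/76284 - 2486) = sqrt(-189675515/76284) = I*sqrt(401922416285)/12714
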